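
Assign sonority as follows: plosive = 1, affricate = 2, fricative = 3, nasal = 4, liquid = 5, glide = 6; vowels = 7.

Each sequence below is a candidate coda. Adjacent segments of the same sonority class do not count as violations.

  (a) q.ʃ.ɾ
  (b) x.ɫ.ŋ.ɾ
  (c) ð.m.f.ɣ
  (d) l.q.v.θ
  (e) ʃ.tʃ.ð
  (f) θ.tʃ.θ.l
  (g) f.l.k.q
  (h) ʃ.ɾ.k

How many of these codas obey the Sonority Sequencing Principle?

0

(a) q.ʃ.ɾ: profile 1-3-5 — violates.
(b) x.ɫ.ŋ.ɾ: profile 3-5-4-5 — violates.
(c) ð.m.f.ɣ: profile 3-4-3-3 — violates.
(d) l.q.v.θ: profile 5-1-3-3 — violates.
(e) ʃ.tʃ.ð: profile 3-2-3 — violates.
(f) θ.tʃ.θ.l: profile 3-2-3-5 — violates.
(g) f.l.k.q: profile 3-5-1-1 — violates.
(h) ʃ.ɾ.k: profile 3-5-1 — violates.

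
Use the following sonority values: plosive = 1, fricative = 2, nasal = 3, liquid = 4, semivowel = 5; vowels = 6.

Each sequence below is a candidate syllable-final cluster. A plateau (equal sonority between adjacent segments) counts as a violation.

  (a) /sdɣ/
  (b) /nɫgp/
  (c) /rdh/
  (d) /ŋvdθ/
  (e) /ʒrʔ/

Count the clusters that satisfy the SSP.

0

(a) /sdɣ/: profile 2-1-2 — violates.
(b) /nɫgp/: profile 3-4-1-1 — violates.
(c) /rdh/: profile 4-1-2 — violates.
(d) /ŋvdθ/: profile 3-2-1-2 — violates.
(e) /ʒrʔ/: profile 2-4-1 — violates.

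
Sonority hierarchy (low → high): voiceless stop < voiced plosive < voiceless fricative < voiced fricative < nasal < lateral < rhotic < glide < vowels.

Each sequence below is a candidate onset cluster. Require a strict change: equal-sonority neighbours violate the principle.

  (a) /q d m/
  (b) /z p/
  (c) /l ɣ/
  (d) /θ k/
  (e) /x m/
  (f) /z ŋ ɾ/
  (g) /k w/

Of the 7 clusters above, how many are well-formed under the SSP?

(a) 1-2-5 → obeys
(b) 4-1 → violates
(c) 6-4 → violates
(d) 3-1 → violates
(e) 3-5 → obeys
(f) 4-5-7 → obeys
(g) 1-8 → obeys

4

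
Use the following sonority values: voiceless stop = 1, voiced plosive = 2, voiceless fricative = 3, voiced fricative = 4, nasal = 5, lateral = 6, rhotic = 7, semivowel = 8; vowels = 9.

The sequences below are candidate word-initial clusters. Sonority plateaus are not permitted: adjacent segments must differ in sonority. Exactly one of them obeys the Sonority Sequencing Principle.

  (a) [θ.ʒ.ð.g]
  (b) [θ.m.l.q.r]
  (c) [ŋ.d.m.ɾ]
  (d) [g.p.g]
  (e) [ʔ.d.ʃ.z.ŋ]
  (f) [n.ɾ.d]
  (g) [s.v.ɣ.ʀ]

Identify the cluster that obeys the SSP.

(a) 3-4-4-2 → violates
(b) 3-5-6-1-7 → violates
(c) 5-2-5-7 → violates
(d) 2-1-2 → violates
(e) 1-2-3-4-5 → obeys
(f) 5-7-2 → violates
(g) 3-4-4-7 → violates

e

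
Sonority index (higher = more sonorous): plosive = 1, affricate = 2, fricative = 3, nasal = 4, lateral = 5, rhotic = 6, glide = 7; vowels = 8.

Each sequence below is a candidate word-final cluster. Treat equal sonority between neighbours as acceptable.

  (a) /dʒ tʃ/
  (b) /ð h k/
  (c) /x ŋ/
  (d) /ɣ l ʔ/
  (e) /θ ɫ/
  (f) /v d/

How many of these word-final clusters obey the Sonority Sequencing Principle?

(a) /dʒ tʃ/: profile 2-2 — obeys.
(b) /ð h k/: profile 3-3-1 — obeys.
(c) /x ŋ/: profile 3-4 — violates.
(d) /ɣ l ʔ/: profile 3-5-1 — violates.
(e) /θ ɫ/: profile 3-5 — violates.
(f) /v d/: profile 3-1 — obeys.

3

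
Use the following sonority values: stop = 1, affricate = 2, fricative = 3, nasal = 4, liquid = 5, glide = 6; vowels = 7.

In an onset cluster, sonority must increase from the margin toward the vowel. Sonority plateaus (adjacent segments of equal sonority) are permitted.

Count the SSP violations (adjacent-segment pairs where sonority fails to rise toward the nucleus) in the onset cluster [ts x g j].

1

/ts/ is an affricate (sonority 2).
/x/ is a fricative (sonority 3).
/g/ is a stop (sonority 1).
/j/ is a glide (sonority 6).
/ts/→/x/: 2→3 (rises) — ok.
/x/→/g/: 3→1 (does not rise) — violation.
/g/→/j/: 1→6 (rises) — ok.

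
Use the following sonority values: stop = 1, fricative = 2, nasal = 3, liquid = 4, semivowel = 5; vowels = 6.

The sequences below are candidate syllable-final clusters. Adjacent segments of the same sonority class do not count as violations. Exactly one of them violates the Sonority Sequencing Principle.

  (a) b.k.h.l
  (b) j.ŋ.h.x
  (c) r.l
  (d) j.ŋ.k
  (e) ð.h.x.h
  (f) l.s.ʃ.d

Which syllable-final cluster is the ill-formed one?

(a) 1-1-2-4 → violates
(b) 5-3-2-2 → obeys
(c) 4-4 → obeys
(d) 5-3-1 → obeys
(e) 2-2-2-2 → obeys
(f) 4-2-2-1 → obeys

a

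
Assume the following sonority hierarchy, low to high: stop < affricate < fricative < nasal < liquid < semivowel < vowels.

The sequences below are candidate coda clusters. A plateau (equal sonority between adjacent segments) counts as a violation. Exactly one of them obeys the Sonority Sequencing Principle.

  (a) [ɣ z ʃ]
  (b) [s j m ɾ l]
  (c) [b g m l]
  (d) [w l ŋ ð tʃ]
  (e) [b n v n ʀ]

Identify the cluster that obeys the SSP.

d

(a) 3-3-3 → violates
(b) 3-6-4-5-5 → violates
(c) 1-1-4-5 → violates
(d) 6-5-4-3-2 → obeys
(e) 1-4-3-4-5 → violates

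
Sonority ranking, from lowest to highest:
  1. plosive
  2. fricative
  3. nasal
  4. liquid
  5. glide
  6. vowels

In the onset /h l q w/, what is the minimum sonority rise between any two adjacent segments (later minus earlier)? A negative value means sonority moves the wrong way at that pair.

/h/ — fricative, sonority 2.
/l/ — liquid, sonority 4.
/q/ — plosive, sonority 1.
/w/ — glide, sonority 5.
/h/→/l/: change +2.
/l/→/q/: change -3.
/q/→/w/: change +4.
Minimum = -3.

-3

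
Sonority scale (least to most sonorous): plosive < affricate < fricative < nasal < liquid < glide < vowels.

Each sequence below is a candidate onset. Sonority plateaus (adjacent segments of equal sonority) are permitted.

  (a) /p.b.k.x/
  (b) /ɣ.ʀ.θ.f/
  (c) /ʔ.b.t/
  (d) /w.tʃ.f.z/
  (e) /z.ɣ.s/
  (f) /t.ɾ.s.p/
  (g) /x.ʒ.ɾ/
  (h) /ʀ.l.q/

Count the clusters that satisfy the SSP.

4

(a) sonority 1-1-1-3: well-formed.
(b) sonority 3-5-3-3: ill-formed.
(c) sonority 1-1-1: well-formed.
(d) sonority 6-2-3-3: ill-formed.
(e) sonority 3-3-3: well-formed.
(f) sonority 1-5-3-1: ill-formed.
(g) sonority 3-3-5: well-formed.
(h) sonority 5-5-1: ill-formed.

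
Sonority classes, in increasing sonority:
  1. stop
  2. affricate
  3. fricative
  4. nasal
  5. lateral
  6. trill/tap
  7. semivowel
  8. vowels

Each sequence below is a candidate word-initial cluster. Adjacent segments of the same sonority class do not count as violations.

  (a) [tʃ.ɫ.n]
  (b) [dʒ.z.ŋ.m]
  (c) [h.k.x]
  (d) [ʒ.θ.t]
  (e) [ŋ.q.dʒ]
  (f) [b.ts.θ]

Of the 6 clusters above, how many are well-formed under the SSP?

2

(a) 2-5-4 → violates
(b) 2-3-4-4 → obeys
(c) 3-1-3 → violates
(d) 3-3-1 → violates
(e) 4-1-2 → violates
(f) 1-2-3 → obeys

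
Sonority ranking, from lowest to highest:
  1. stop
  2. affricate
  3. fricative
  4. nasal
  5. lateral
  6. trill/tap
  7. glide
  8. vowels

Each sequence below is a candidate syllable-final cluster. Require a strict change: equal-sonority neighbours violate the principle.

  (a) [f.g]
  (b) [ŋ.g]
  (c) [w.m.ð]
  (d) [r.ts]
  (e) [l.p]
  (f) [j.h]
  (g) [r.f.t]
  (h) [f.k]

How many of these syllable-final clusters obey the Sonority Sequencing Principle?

(a) sonority 3-1: well-formed.
(b) sonority 4-1: well-formed.
(c) sonority 7-4-3: well-formed.
(d) sonority 6-2: well-formed.
(e) sonority 5-1: well-formed.
(f) sonority 7-3: well-formed.
(g) sonority 6-3-1: well-formed.
(h) sonority 3-1: well-formed.

8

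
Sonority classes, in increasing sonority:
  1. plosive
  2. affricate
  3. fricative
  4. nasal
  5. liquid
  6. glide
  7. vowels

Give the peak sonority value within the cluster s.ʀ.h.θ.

5

/s/: fricative = 3.
/ʀ/: liquid = 5.
/h/: fricative = 3.
/θ/: fricative = 3.
The maximum is 5.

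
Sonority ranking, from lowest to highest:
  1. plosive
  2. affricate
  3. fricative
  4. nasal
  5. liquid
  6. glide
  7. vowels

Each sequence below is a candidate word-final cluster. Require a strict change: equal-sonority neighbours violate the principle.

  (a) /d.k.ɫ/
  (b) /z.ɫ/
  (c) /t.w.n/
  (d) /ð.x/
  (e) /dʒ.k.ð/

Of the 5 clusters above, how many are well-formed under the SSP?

0

(a) sonority 1-1-5: ill-formed.
(b) sonority 3-5: ill-formed.
(c) sonority 1-6-4: ill-formed.
(d) sonority 3-3: ill-formed.
(e) sonority 2-1-3: ill-formed.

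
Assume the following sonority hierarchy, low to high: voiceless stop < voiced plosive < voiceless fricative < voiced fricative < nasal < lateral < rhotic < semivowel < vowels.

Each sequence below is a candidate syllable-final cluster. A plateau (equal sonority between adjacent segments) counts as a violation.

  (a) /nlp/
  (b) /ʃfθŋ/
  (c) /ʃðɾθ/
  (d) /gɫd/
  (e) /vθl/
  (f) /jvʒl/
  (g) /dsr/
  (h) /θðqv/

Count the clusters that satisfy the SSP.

0

(a) 5-6-1 → violates
(b) 3-3-3-5 → violates
(c) 3-4-7-3 → violates
(d) 2-6-2 → violates
(e) 4-3-6 → violates
(f) 8-4-4-6 → violates
(g) 2-3-7 → violates
(h) 3-4-1-4 → violates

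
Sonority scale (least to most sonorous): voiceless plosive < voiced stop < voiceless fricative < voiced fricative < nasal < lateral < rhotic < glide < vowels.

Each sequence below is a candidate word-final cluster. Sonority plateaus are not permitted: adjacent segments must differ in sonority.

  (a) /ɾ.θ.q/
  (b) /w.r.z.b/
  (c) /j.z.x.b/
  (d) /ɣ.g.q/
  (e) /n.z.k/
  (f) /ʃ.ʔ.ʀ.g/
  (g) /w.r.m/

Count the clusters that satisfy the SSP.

(a) 7-3-1 → obeys
(b) 8-7-4-2 → obeys
(c) 8-4-3-2 → obeys
(d) 4-2-1 → obeys
(e) 5-4-1 → obeys
(f) 3-1-7-2 → violates
(g) 8-7-5 → obeys

6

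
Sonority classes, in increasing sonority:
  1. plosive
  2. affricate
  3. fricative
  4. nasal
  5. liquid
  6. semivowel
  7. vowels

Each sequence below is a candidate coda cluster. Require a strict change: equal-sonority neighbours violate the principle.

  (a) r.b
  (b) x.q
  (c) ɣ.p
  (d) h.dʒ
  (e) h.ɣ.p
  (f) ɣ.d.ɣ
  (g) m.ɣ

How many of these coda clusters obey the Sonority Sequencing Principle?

5

(a) 5-1 → obeys
(b) 3-1 → obeys
(c) 3-1 → obeys
(d) 3-2 → obeys
(e) 3-3-1 → violates
(f) 3-1-3 → violates
(g) 4-3 → obeys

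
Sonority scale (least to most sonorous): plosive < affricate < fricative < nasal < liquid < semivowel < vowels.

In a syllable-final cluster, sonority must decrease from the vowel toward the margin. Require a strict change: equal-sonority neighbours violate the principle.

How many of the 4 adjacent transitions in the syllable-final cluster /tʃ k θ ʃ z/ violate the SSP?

3

/tʃ/ is an affricate (sonority 2).
/k/ is a plosive (sonority 1).
/θ/ is a fricative (sonority 3).
/ʃ/ is a fricative (sonority 3).
/z/ is a fricative (sonority 3).
/tʃ/→/k/: 2→1 (falls) — ok.
/k/→/θ/: 1→3 (does not fall) — violation.
/θ/→/ʃ/: 3→3 (plateau) — violation.
/ʃ/→/z/: 3→3 (plateau) — violation.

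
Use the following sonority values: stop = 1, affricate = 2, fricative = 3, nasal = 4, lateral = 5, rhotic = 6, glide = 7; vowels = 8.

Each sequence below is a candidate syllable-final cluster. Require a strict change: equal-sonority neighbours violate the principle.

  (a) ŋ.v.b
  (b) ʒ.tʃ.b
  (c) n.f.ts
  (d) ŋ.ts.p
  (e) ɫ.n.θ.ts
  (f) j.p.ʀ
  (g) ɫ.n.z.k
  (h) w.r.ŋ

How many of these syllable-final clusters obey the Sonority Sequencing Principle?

(a) ŋ.v.b: profile 4-3-1 — obeys.
(b) ʒ.tʃ.b: profile 3-2-1 — obeys.
(c) n.f.ts: profile 4-3-2 — obeys.
(d) ŋ.ts.p: profile 4-2-1 — obeys.
(e) ɫ.n.θ.ts: profile 5-4-3-2 — obeys.
(f) j.p.ʀ: profile 7-1-6 — violates.
(g) ɫ.n.z.k: profile 5-4-3-1 — obeys.
(h) w.r.ŋ: profile 7-6-4 — obeys.

7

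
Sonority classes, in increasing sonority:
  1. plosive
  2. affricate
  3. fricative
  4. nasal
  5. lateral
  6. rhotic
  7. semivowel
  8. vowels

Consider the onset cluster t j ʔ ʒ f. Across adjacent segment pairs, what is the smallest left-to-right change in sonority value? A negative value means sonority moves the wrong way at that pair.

-6

/t/ is a plosive (sonority 1).
/j/ is a semivowel (sonority 7).
/ʔ/ is a plosive (sonority 1).
/ʒ/ is a fricative (sonority 3).
/f/ is a fricative (sonority 3).
/t/→/j/: change +6.
/j/→/ʔ/: change -6.
/ʔ/→/ʒ/: change +2.
/ʒ/→/f/: change +0.
Minimum = -6.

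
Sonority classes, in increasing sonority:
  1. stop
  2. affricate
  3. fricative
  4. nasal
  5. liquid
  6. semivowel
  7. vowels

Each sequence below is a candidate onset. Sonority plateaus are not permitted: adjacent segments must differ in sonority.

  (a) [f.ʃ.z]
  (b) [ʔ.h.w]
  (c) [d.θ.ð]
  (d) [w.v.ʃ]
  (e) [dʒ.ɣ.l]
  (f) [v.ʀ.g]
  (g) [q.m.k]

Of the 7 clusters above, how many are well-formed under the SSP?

(a) 3-3-3 → violates
(b) 1-3-6 → obeys
(c) 1-3-3 → violates
(d) 6-3-3 → violates
(e) 2-3-5 → obeys
(f) 3-5-1 → violates
(g) 1-4-1 → violates

2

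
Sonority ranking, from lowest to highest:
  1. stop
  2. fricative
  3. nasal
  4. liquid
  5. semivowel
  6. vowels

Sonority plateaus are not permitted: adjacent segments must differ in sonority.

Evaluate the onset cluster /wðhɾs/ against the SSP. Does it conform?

/w/ — semivowel, sonority 5.
/ð/ — fricative, sonority 2.
/h/ — fricative, sonority 2.
/ɾ/ — liquid, sonority 4.
/s/ — fricative, sonority 2.
The profile is 5-2-2-4-2. Between /w/ (5) and /ð/ (2) sonority does not rise, so the cluster violates the SSP.

no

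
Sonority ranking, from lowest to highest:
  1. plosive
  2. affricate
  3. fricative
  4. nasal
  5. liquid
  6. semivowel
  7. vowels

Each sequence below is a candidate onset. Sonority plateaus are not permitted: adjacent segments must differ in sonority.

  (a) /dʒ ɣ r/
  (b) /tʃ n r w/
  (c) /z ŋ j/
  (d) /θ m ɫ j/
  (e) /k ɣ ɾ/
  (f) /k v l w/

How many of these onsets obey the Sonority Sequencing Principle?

(a) sonority 2-3-5: well-formed.
(b) sonority 2-4-5-6: well-formed.
(c) sonority 3-4-6: well-formed.
(d) sonority 3-4-5-6: well-formed.
(e) sonority 1-3-5: well-formed.
(f) sonority 1-3-5-6: well-formed.

6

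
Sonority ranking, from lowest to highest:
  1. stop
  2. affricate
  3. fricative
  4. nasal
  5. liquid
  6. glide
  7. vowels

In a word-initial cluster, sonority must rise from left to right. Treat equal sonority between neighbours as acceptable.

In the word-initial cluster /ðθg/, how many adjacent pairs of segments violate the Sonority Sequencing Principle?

/ð/ is a fricative (sonority 3).
/θ/ is a fricative (sonority 3).
/g/ is a stop (sonority 1).
/ð/→/θ/: 3→3 (plateau, allowed) — ok.
/θ/→/g/: 3→1 (does not rise) — violation.

1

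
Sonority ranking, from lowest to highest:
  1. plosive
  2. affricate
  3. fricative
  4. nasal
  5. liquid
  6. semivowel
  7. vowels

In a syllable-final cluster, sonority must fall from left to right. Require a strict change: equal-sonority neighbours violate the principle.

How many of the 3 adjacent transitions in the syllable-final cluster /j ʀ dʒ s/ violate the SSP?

1

/j/ — semivowel, sonority 6.
/ʀ/ — liquid, sonority 5.
/dʒ/ — affricate, sonority 2.
/s/ — fricative, sonority 3.
/j/→/ʀ/: 6→5 (falls) — ok.
/ʀ/→/dʒ/: 5→2 (falls) — ok.
/dʒ/→/s/: 2→3 (does not fall) — violation.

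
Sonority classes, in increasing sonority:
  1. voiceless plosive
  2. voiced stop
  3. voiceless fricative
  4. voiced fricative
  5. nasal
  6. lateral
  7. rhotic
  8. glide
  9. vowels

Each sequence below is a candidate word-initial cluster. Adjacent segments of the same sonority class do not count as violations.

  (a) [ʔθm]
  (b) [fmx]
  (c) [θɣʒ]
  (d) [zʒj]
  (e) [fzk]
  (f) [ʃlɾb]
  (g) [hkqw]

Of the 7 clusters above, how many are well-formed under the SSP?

(a) [ʔθm]: profile 1-3-5 — obeys.
(b) [fmx]: profile 3-5-3 — violates.
(c) [θɣʒ]: profile 3-4-4 — obeys.
(d) [zʒj]: profile 4-4-8 — obeys.
(e) [fzk]: profile 3-4-1 — violates.
(f) [ʃlɾb]: profile 3-6-7-2 — violates.
(g) [hkqw]: profile 3-1-1-8 — violates.

3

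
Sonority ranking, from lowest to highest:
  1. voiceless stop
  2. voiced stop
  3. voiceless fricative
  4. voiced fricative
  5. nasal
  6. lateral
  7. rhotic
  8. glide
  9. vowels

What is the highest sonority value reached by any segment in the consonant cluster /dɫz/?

6

/d/ — voiced stop, sonority 2.
/ɫ/ — lateral, sonority 6.
/z/ — voiced fricative, sonority 4.
The maximum is 6.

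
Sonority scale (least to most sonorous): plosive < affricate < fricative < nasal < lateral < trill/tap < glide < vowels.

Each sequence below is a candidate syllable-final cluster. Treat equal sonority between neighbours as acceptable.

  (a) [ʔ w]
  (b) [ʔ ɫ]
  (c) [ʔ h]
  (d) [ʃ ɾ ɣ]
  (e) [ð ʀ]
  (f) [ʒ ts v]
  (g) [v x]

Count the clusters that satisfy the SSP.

1

(a) 1-7 → violates
(b) 1-5 → violates
(c) 1-3 → violates
(d) 3-6-3 → violates
(e) 3-6 → violates
(f) 3-2-3 → violates
(g) 3-3 → obeys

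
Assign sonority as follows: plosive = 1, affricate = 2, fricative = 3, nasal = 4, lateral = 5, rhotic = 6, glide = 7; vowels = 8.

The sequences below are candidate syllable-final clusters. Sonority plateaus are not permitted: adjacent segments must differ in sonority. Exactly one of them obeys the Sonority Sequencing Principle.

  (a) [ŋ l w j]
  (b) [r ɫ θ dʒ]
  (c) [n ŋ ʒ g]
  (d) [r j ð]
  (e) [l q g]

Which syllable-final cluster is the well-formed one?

(a) 4-5-7-7 → violates
(b) 6-5-3-2 → obeys
(c) 4-4-3-1 → violates
(d) 6-7-3 → violates
(e) 5-1-1 → violates

b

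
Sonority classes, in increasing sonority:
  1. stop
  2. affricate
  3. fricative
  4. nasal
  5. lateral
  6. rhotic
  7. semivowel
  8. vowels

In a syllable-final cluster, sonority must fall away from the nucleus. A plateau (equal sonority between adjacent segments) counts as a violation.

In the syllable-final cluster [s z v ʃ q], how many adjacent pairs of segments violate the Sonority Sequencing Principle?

3

/s/ is a fricative (sonority 3).
/z/ is a fricative (sonority 3).
/v/ is a fricative (sonority 3).
/ʃ/ is a fricative (sonority 3).
/q/ is a stop (sonority 1).
/s/→/z/: 3→3 (plateau) — violation.
/z/→/v/: 3→3 (plateau) — violation.
/v/→/ʃ/: 3→3 (plateau) — violation.
/ʃ/→/q/: 3→1 (falls) — ok.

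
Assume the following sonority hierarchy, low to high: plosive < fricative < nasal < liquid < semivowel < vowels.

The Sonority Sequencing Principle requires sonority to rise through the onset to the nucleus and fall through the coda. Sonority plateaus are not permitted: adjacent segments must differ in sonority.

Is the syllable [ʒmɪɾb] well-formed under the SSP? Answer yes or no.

Onset: /ʒ/ is a fricative (sonority 2), /m/ is a nasal (sonority 3); then the nucleus /ɪ/ (sonority 6).
Onset profile 2-3-6 — rises to the nucleus.
Coda: /ɾ/ is a liquid (sonority 4), /b/ is a plosive (sonority 1).
Coda profile 6-4-1 — falls from the nucleus.

yes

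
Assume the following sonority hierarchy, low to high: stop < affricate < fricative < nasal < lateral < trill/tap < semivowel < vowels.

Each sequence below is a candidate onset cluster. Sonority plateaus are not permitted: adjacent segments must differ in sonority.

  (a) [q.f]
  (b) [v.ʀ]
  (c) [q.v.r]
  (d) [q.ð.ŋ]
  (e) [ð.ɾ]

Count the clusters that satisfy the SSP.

5

(a) [q.f]: profile 1-3 — obeys.
(b) [v.ʀ]: profile 3-6 — obeys.
(c) [q.v.r]: profile 1-3-6 — obeys.
(d) [q.ð.ŋ]: profile 1-3-4 — obeys.
(e) [ð.ɾ]: profile 3-6 — obeys.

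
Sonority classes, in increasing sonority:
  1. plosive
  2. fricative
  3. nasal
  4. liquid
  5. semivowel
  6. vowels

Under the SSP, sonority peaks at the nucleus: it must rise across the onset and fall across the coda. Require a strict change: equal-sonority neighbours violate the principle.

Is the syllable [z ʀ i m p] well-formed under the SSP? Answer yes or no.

yes

Onset: /z/ is a fricative (sonority 2), /ʀ/ is a liquid (sonority 4); then the nucleus /i/ (sonority 6).
Onset profile 2-4-6 — rises to the nucleus.
Coda: /m/ is a nasal (sonority 3), /p/ is a plosive (sonority 1).
Coda profile 6-3-1 — falls from the nucleus.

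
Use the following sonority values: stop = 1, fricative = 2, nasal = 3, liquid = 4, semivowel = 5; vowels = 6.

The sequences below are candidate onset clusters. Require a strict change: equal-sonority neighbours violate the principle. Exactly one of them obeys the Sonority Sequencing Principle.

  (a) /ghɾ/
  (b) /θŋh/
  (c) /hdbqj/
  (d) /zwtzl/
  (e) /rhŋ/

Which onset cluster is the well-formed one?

a

(a) 1-2-4 → obeys
(b) 2-3-2 → violates
(c) 2-1-1-1-5 → violates
(d) 2-5-1-2-4 → violates
(e) 4-2-3 → violates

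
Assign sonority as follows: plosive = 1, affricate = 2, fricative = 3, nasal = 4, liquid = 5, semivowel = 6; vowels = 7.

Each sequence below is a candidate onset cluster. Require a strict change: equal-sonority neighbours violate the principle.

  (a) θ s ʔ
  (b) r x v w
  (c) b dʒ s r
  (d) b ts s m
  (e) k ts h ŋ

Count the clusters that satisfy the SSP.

(a) sonority 3-3-1: ill-formed.
(b) sonority 5-3-3-6: ill-formed.
(c) sonority 1-2-3-5: well-formed.
(d) sonority 1-2-3-4: well-formed.
(e) sonority 1-2-3-4: well-formed.

3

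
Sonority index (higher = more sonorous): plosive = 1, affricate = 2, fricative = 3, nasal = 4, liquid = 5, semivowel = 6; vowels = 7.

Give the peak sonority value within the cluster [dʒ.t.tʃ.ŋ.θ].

/dʒ/ — affricate, sonority 2.
/t/ — plosive, sonority 1.
/tʃ/ — affricate, sonority 2.
/ŋ/ — nasal, sonority 4.
/θ/ — fricative, sonority 3.
The maximum is 4.

4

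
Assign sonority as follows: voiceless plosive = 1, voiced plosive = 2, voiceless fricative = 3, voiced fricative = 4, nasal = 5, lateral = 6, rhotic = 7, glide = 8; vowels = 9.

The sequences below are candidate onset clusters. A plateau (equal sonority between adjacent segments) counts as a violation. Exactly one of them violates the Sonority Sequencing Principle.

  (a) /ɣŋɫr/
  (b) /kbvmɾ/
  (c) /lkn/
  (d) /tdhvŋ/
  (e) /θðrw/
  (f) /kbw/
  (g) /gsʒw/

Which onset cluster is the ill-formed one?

(a) /ɣŋɫr/: profile 4-5-6-7 — obeys.
(b) /kbvmɾ/: profile 1-2-4-5-7 — obeys.
(c) /lkn/: profile 6-1-5 — violates.
(d) /tdhvŋ/: profile 1-2-3-4-5 — obeys.
(e) /θðrw/: profile 3-4-7-8 — obeys.
(f) /kbw/: profile 1-2-8 — obeys.
(g) /gsʒw/: profile 2-3-4-8 — obeys.

c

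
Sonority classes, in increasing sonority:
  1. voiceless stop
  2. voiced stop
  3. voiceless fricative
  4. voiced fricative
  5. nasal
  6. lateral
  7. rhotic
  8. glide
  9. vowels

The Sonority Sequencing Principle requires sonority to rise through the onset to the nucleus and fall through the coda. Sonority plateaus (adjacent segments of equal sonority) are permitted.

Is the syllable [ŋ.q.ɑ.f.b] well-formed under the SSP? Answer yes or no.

Onset: /ŋ/ is a nasal (sonority 5), /q/ is a voiceless stop (sonority 1); then the nucleus /ɑ/ (sonority 9).
Onset profile 5-1-9 — does not rise throughout.
Coda: /f/ is a voiceless fricative (sonority 3), /b/ is a voiced stop (sonority 2).
Coda profile 9-3-2 — falls from the nucleus.

no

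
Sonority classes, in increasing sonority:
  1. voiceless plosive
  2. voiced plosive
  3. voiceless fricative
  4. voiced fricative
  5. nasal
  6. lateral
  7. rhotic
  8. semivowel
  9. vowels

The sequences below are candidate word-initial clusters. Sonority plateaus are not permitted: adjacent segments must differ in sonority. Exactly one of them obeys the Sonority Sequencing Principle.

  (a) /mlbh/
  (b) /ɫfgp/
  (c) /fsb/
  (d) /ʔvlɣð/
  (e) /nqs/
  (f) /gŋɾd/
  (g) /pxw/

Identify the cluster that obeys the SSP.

g

(a) 5-6-2-3 → violates
(b) 6-3-2-1 → violates
(c) 3-3-2 → violates
(d) 1-4-6-4-4 → violates
(e) 5-1-3 → violates
(f) 2-5-7-2 → violates
(g) 1-3-8 → obeys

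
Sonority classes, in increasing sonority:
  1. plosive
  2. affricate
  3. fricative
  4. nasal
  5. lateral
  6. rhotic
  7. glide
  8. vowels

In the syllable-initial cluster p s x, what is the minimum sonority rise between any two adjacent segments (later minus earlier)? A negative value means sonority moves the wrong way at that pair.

0

/p/ — plosive, sonority 1.
/s/ — fricative, sonority 3.
/x/ — fricative, sonority 3.
/p/→/s/: change +2.
/s/→/x/: change +0.
Minimum = 0.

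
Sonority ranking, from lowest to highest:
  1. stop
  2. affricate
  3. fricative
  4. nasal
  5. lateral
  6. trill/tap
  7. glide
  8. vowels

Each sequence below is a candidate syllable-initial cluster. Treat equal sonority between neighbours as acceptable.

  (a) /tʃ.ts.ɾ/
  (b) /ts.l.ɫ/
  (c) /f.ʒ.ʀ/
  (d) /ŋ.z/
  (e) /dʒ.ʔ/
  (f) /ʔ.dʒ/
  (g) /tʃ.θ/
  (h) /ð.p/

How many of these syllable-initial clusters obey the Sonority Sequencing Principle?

5

(a) /tʃ.ts.ɾ/: profile 2-2-6 — obeys.
(b) /ts.l.ɫ/: profile 2-5-5 — obeys.
(c) /f.ʒ.ʀ/: profile 3-3-6 — obeys.
(d) /ŋ.z/: profile 4-3 — violates.
(e) /dʒ.ʔ/: profile 2-1 — violates.
(f) /ʔ.dʒ/: profile 1-2 — obeys.
(g) /tʃ.θ/: profile 2-3 — obeys.
(h) /ð.p/: profile 3-1 — violates.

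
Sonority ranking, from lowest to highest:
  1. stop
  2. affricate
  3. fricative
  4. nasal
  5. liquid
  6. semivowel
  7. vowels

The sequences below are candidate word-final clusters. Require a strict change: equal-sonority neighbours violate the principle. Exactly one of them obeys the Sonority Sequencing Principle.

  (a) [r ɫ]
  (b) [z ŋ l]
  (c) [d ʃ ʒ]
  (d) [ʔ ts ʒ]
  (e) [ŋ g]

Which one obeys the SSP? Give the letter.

e

(a) 5-5 → violates
(b) 3-4-5 → violates
(c) 1-3-3 → violates
(d) 1-2-3 → violates
(e) 4-1 → obeys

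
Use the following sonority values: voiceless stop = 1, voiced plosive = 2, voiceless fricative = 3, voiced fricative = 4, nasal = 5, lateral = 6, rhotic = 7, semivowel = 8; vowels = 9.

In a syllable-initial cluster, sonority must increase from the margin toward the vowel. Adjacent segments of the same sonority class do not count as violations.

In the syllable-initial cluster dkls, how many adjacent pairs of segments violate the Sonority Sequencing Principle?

2

/d/ — voiced plosive, sonority 2.
/k/ — voiceless stop, sonority 1.
/l/ — lateral, sonority 6.
/s/ — voiceless fricative, sonority 3.
/d/→/k/: 2→1 (does not rise) — violation.
/k/→/l/: 1→6 (rises) — ok.
/l/→/s/: 6→3 (does not rise) — violation.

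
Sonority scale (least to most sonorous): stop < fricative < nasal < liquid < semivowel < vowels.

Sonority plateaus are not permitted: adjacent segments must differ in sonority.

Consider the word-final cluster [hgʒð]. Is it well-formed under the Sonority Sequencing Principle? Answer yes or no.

/h/ — fricative, sonority 2.
/g/ — stop, sonority 1.
/ʒ/ — fricative, sonority 2.
/ð/ — fricative, sonority 2.
The profile is 2-1-2-2. Between /g/ (1) and /ʒ/ (2) sonority does not fall, so the cluster violates the SSP.

no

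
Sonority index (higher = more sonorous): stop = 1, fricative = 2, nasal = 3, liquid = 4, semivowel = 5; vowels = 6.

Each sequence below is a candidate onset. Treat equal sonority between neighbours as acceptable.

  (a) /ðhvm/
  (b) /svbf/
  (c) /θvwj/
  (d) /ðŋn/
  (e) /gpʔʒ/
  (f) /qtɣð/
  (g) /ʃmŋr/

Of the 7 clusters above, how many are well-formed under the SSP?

6

(a) /ðhvm/: profile 2-2-2-3 — obeys.
(b) /svbf/: profile 2-2-1-2 — violates.
(c) /θvwj/: profile 2-2-5-5 — obeys.
(d) /ðŋn/: profile 2-3-3 — obeys.
(e) /gpʔʒ/: profile 1-1-1-2 — obeys.
(f) /qtɣð/: profile 1-1-2-2 — obeys.
(g) /ʃmŋr/: profile 2-3-3-4 — obeys.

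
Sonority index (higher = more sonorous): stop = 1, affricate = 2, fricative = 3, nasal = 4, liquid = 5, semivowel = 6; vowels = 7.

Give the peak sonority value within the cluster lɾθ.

/l/: liquid = 5.
/ɾ/: liquid = 5.
/θ/: fricative = 3.
The maximum is 5.

5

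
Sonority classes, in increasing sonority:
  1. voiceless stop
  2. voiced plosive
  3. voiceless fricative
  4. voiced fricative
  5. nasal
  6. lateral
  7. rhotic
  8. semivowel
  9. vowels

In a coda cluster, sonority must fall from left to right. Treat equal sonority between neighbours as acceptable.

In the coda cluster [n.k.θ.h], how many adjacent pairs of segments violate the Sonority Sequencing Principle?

/n/ — nasal, sonority 5.
/k/ — voiceless stop, sonority 1.
/θ/ — voiceless fricative, sonority 3.
/h/ — voiceless fricative, sonority 3.
/n/→/k/: 5→1 (falls) — ok.
/k/→/θ/: 1→3 (does not fall) — violation.
/θ/→/h/: 3→3 (plateau, allowed) — ok.

1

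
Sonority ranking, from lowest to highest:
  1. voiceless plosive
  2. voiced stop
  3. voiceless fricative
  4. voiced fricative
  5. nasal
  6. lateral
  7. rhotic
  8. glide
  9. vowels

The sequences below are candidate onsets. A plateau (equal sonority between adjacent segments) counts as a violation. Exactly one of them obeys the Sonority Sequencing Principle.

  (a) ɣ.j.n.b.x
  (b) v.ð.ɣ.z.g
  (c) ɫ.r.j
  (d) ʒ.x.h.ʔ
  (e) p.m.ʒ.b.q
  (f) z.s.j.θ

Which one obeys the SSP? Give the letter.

c

(a) ɣ.j.n.b.x: profile 4-8-5-2-3 — violates.
(b) v.ð.ɣ.z.g: profile 4-4-4-4-2 — violates.
(c) ɫ.r.j: profile 6-7-8 — obeys.
(d) ʒ.x.h.ʔ: profile 4-3-3-1 — violates.
(e) p.m.ʒ.b.q: profile 1-5-4-2-1 — violates.
(f) z.s.j.θ: profile 4-3-8-3 — violates.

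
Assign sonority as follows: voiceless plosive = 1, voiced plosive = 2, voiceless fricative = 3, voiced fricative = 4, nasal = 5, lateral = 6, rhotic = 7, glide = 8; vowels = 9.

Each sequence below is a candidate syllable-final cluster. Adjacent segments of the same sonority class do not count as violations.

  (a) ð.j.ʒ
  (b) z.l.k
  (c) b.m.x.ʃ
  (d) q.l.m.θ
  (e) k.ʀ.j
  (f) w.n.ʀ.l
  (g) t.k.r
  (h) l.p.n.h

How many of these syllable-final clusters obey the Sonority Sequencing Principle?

0

(a) sonority 4-8-4: ill-formed.
(b) sonority 4-6-1: ill-formed.
(c) sonority 2-5-3-3: ill-formed.
(d) sonority 1-6-5-3: ill-formed.
(e) sonority 1-7-8: ill-formed.
(f) sonority 8-5-7-6: ill-formed.
(g) sonority 1-1-7: ill-formed.
(h) sonority 6-1-5-3: ill-formed.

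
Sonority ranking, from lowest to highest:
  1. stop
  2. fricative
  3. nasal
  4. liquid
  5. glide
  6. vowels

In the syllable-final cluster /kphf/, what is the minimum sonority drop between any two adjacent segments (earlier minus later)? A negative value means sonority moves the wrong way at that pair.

-1

/k/ is a stop (sonority 1).
/p/ is a stop (sonority 1).
/h/ is a fricative (sonority 2).
/f/ is a fricative (sonority 2).
/k/→/p/: change +0.
/p/→/h/: change -1.
/h/→/f/: change +0.
Minimum = -1.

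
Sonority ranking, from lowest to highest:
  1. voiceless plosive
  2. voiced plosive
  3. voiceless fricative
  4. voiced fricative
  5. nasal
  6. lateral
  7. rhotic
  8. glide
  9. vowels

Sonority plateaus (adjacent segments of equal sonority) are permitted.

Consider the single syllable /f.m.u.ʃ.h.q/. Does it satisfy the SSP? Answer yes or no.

yes

Onset: /f/ is a voiceless fricative (sonority 3), /m/ is a nasal (sonority 5); then the nucleus /u/ (sonority 9).
Onset profile 3-5-9 — rises to the nucleus.
Coda: /ʃ/ is a voiceless fricative (sonority 3), /h/ is a voiceless fricative (sonority 3), /q/ is a voiceless plosive (sonority 1).
Coda profile 9-3-3-1 — falls from the nucleus.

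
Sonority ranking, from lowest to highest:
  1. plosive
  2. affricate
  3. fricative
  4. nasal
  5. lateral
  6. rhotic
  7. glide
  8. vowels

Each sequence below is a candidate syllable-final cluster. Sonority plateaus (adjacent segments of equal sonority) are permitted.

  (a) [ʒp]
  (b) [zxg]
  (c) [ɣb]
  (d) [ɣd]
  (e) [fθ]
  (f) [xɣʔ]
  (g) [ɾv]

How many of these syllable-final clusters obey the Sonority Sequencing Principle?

(a) sonority 3-1: well-formed.
(b) sonority 3-3-1: well-formed.
(c) sonority 3-1: well-formed.
(d) sonority 3-1: well-formed.
(e) sonority 3-3: well-formed.
(f) sonority 3-3-1: well-formed.
(g) sonority 6-3: well-formed.

7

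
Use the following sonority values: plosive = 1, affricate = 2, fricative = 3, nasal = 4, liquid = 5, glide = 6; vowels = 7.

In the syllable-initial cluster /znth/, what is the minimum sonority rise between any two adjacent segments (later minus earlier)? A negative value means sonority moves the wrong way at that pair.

/z/ — fricative, sonority 3.
/n/ — nasal, sonority 4.
/t/ — plosive, sonority 1.
/h/ — fricative, sonority 3.
/z/→/n/: change +1.
/n/→/t/: change -3.
/t/→/h/: change +2.
Minimum = -3.

-3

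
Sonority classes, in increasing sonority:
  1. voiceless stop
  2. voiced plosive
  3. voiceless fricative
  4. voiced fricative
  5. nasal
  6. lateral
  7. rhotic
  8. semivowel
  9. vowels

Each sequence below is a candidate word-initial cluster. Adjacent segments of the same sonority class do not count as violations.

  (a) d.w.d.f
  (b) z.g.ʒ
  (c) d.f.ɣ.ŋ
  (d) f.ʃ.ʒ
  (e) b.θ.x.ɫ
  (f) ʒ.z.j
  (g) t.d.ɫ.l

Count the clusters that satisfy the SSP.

5

(a) 2-8-2-3 → violates
(b) 4-2-4 → violates
(c) 2-3-4-5 → obeys
(d) 3-3-4 → obeys
(e) 2-3-3-6 → obeys
(f) 4-4-8 → obeys
(g) 1-2-6-6 → obeys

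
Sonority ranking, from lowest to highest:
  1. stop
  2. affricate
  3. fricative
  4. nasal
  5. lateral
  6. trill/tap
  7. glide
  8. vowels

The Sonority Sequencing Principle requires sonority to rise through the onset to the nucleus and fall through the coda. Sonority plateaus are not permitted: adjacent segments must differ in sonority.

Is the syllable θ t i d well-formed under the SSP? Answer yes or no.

Onset: /θ/ is a fricative (sonority 3), /t/ is a stop (sonority 1); then the nucleus /i/ (sonority 8).
Onset profile 3-1-8 — does not strictly rise throughout.
Coda: /d/ is a stop (sonority 1).
Coda profile 8-1 — falls from the nucleus.

no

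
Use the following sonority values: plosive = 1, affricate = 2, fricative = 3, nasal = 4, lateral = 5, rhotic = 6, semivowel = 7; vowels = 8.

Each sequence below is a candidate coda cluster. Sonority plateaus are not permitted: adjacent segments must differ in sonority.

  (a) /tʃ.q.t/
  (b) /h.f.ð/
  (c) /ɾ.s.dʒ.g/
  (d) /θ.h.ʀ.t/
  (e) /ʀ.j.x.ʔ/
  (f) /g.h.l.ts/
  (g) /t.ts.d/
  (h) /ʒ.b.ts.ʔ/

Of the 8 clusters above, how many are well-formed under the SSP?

1

(a) /tʃ.q.t/: profile 2-1-1 — violates.
(b) /h.f.ð/: profile 3-3-3 — violates.
(c) /ɾ.s.dʒ.g/: profile 6-3-2-1 — obeys.
(d) /θ.h.ʀ.t/: profile 3-3-6-1 — violates.
(e) /ʀ.j.x.ʔ/: profile 6-7-3-1 — violates.
(f) /g.h.l.ts/: profile 1-3-5-2 — violates.
(g) /t.ts.d/: profile 1-2-1 — violates.
(h) /ʒ.b.ts.ʔ/: profile 3-1-2-1 — violates.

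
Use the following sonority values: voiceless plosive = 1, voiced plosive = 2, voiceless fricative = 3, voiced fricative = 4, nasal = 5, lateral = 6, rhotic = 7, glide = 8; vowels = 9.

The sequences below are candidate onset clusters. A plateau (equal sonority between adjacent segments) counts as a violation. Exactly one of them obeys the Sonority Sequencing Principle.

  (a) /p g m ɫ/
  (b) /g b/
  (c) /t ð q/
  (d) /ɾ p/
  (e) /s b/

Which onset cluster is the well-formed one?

a

(a) /p g m ɫ/: profile 1-2-5-6 — obeys.
(b) /g b/: profile 2-2 — violates.
(c) /t ð q/: profile 1-4-1 — violates.
(d) /ɾ p/: profile 7-1 — violates.
(e) /s b/: profile 3-2 — violates.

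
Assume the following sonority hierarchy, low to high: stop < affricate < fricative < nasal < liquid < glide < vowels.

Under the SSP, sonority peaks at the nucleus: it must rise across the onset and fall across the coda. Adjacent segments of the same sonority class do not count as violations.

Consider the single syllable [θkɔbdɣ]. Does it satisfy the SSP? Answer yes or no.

no

Onset: /θ/ is a fricative (sonority 3), /k/ is a stop (sonority 1); then the nucleus /ɔ/ (sonority 7).
Onset profile 3-1-7 — does not rise throughout.
Coda: /b/ is a stop (sonority 1), /d/ is a stop (sonority 1), /ɣ/ is a fricative (sonority 3).
Coda profile 7-1-1-3 — does not fall throughout.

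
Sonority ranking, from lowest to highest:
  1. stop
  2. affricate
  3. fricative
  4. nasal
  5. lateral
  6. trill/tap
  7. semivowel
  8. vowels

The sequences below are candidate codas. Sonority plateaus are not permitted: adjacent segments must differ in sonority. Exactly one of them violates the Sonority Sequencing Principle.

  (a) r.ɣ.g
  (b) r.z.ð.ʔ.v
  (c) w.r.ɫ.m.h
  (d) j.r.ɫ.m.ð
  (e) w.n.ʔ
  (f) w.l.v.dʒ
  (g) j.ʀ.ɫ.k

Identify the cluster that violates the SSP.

b

(a) r.ɣ.g: profile 6-3-1 — obeys.
(b) r.z.ð.ʔ.v: profile 6-3-3-1-3 — violates.
(c) w.r.ɫ.m.h: profile 7-6-5-4-3 — obeys.
(d) j.r.ɫ.m.ð: profile 7-6-5-4-3 — obeys.
(e) w.n.ʔ: profile 7-4-1 — obeys.
(f) w.l.v.dʒ: profile 7-5-3-2 — obeys.
(g) j.ʀ.ɫ.k: profile 7-6-5-1 — obeys.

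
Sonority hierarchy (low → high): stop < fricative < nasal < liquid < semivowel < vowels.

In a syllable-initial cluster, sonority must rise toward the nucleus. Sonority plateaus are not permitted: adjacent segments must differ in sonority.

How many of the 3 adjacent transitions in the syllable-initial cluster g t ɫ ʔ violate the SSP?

/g/ — stop, sonority 1.
/t/ — stop, sonority 1.
/ɫ/ — liquid, sonority 4.
/ʔ/ — stop, sonority 1.
/g/→/t/: 1→1 (plateau) — violation.
/t/→/ɫ/: 1→4 (rises) — ok.
/ɫ/→/ʔ/: 4→1 (does not rise) — violation.

2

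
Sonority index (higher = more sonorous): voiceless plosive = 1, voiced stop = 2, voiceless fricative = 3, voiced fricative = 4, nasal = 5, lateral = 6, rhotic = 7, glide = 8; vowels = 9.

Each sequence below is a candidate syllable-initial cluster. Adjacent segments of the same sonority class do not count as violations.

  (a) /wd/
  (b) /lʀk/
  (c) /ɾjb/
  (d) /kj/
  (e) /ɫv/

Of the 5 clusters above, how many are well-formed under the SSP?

(a) sonority 8-2: ill-formed.
(b) sonority 6-7-1: ill-formed.
(c) sonority 7-8-2: ill-formed.
(d) sonority 1-8: well-formed.
(e) sonority 6-4: ill-formed.

1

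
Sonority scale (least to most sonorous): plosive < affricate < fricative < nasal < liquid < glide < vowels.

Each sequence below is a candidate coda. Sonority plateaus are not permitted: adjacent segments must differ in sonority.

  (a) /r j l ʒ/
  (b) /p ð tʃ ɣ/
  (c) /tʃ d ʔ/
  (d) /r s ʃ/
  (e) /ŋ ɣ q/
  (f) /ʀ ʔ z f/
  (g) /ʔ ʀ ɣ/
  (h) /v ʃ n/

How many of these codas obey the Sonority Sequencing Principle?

(a) 5-6-5-3 → violates
(b) 1-3-2-3 → violates
(c) 2-1-1 → violates
(d) 5-3-3 → violates
(e) 4-3-1 → obeys
(f) 5-1-3-3 → violates
(g) 1-5-3 → violates
(h) 3-3-4 → violates

1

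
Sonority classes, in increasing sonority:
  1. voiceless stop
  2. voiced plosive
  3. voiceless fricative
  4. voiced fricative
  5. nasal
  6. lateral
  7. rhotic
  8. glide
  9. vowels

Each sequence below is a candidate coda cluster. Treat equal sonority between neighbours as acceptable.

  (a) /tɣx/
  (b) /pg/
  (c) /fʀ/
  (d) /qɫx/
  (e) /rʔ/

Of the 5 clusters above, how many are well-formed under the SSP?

1

(a) sonority 1-4-3: ill-formed.
(b) sonority 1-2: ill-formed.
(c) sonority 3-7: ill-formed.
(d) sonority 1-6-3: ill-formed.
(e) sonority 7-1: well-formed.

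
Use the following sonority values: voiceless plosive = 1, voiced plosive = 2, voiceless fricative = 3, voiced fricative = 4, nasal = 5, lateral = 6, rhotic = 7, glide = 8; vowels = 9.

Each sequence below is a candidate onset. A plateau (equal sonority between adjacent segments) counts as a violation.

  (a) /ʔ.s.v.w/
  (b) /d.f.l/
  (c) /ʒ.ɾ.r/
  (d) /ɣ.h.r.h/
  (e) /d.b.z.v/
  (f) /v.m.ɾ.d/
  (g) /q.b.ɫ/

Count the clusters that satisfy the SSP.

3

(a) sonority 1-3-4-8: well-formed.
(b) sonority 2-3-6: well-formed.
(c) sonority 4-7-7: ill-formed.
(d) sonority 4-3-7-3: ill-formed.
(e) sonority 2-2-4-4: ill-formed.
(f) sonority 4-5-7-2: ill-formed.
(g) sonority 1-2-6: well-formed.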